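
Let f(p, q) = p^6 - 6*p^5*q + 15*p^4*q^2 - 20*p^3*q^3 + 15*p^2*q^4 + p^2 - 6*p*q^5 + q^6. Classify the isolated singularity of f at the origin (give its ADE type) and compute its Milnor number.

Type A5, Milnor number mu = 5.

The Hessian of f at 0 has rank 1. Corank 1: A-series; mu = 5 gives A_5.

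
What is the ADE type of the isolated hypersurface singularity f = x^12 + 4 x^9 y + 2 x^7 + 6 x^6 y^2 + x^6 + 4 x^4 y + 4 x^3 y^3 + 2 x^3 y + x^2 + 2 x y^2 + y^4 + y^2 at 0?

A1

The Hessian of f at 0 has rank 2. Corank 0: nondegenerate Morse point, so A_1.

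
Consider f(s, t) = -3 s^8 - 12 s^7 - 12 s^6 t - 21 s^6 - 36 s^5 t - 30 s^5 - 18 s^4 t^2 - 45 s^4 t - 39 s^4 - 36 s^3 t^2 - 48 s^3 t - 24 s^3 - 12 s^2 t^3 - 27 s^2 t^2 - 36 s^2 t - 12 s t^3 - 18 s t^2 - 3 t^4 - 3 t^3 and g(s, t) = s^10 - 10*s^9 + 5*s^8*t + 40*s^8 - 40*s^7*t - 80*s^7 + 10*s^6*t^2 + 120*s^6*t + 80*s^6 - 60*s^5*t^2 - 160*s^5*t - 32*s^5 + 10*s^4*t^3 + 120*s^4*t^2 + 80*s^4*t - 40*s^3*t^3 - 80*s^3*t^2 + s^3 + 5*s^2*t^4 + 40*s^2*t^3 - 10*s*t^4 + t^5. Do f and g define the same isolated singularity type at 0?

The Hessian of f at 0 has rank 0. Corank 2; j^3 = -3*(2*s + t)^3 is a perfect cube, so E-series; the 4-jet and mu = 6 give E_6. The Hessian of g at 0 has rank 0. Corank 2; j^3 = s^3 is a perfect cube, so E-series; the 5-jet and mu = 8 give E_8. f is E_6 but g is E_8, hence not right-equivalent.

No.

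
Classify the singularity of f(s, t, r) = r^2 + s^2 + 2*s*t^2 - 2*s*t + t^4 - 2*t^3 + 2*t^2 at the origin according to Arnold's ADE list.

A_1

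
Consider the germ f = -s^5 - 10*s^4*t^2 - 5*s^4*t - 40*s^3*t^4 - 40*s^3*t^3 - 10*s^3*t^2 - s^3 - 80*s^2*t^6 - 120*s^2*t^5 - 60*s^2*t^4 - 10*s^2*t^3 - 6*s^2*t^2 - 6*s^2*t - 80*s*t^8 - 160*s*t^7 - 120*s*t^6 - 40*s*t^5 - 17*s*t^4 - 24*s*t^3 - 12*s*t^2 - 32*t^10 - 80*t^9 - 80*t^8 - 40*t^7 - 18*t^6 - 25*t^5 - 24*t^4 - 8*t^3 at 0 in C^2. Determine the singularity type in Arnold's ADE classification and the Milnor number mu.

Type E_8, Milnor number mu = 8.

The Hessian of f at 0 is [[0, 0], [0, 0]] with rank 0, so corank 2. A Groebner basis of the Jacobian ideal J(f) in C{s,t} is {-7*s^2/16 + s*t^3 - 7*s*t^2/4 - 7*s*t/4 - 7*t^3/2 - 7*t^2/4, s^2/4 + s*t^2 + s*t + t^4 + 2*t^3 + t^2, s^3 + 3*s^2/2 - 6*s*t^2 + 6*s*t - 4*t^3 + 6*t^2, s^2*t - s^2/4 + 3*s*t^2 - s*t + 2*t^3 - t^2}; counting standard monomials gives mu = 8. Corank 2; j^3 = -(s + 2*t)^3 is a perfect cube, so E-series; the 5-jet and mu = 8 give E_8.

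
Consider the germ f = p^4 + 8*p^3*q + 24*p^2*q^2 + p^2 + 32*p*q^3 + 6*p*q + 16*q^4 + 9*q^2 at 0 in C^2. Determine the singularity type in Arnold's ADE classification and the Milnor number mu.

The Hessian of f at 0 is [[2, 6], [6, 18]] with rank 1, so corank 1. A Groebner basis of the Jacobian ideal J(f) in C{p,q} is {q^3, p + 3*q}; counting standard monomials gives mu = 3. Corank 1: A-series; mu = 3 gives A_3.

Type A_{3}, Milnor number mu = 3.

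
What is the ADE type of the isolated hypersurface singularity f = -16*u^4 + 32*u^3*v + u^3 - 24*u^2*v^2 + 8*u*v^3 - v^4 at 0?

E_{6}

The Hessian of f at 0 has rank 0. Corank 2; j^3 = u^3 is a perfect cube, so E-series; the 4-jet and mu = 6 give E_6.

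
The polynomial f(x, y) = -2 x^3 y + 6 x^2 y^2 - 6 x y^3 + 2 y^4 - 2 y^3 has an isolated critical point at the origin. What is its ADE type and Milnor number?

The Hessian of f at 0 has rank 0. Corank 2; j^3 = -2*y^3 is a perfect cube, so E-series; the 4-jet and mu = 7 give E_7.

Type E_{7}, Milnor number mu = 7.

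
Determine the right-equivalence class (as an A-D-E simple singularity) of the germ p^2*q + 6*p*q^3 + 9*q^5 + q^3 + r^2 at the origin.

D4

The Hessian of f at 0 is [[0, 0, 0], [0, 0, 0], [0, 0, 2]] with rank 1, so corank 2. A Groebner basis of the Jacobian ideal J(f) in C{p,q,r} is {q^3, p^2 + 3*q^2, p*q, r}; counting standard monomials gives mu = 4. Corank 2; j^3 = q*(p^2 + q^2) splits into three distinct lines over C (the quadratic factor has nonzero discriminant), so D_4.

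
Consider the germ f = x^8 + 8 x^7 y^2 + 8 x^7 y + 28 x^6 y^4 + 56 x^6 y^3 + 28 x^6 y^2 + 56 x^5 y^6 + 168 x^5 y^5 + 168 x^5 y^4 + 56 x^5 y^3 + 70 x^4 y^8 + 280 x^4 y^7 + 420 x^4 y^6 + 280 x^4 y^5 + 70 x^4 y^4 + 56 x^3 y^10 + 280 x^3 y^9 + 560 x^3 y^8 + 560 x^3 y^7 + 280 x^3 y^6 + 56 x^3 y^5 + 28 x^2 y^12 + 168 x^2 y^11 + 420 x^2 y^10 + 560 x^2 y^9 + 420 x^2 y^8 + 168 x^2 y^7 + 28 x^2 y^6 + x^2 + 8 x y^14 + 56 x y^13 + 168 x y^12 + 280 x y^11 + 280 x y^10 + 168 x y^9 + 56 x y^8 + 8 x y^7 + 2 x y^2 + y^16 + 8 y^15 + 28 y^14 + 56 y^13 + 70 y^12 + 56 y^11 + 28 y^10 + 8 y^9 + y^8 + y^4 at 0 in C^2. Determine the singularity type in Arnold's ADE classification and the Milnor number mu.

Type A7, Milnor number mu = 7.

The Hessian of f at 0 has rank 1. Corank 1: A-series; mu = 7 gives A_7.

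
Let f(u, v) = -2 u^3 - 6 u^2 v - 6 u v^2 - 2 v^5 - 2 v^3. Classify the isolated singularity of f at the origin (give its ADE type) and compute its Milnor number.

Type E_8, Milnor number mu = 8.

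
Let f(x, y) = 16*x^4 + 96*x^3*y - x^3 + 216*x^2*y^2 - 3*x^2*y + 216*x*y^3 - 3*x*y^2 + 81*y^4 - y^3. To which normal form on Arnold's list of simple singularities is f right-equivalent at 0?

E_{6}

The Hessian of f at 0 is [[0, 0], [0, 0]] with rank 0, so corank 2. A Groebner basis of the Jacobian ideal J(f) in C{x,y} is {y^4, x*y^2 + 7*y^3/6, x^2 + 2*x*y + y^2}; counting standard monomials gives mu = 6. Corank 2; j^3 = -(x + y)^3 is a perfect cube, so E-series; the 4-jet and mu = 6 give E_6.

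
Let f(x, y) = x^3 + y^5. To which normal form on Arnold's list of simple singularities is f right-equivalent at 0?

E_{8}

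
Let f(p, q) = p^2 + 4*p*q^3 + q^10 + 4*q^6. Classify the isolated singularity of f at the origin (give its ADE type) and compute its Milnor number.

Type A_9, Milnor number mu = 9.

The Hessian of f at 0 is [[2, 0], [0, 0]] with rank 1, so corank 1. A Groebner basis of the Jacobian ideal J(f) in C{p,q} is {p^3, p/2 + q^3}; counting standard monomials gives mu = 9. Corank 1: A-series; mu = 9 gives A_9.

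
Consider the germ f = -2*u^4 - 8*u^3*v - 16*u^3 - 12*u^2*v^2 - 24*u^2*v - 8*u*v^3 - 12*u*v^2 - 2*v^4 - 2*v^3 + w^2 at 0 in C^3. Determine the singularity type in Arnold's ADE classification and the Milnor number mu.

The Hessian of f at 0 has rank 1. Corank 2; j^3 = -2*(2*u + v)^3 is a perfect cube, so E-series; the 4-jet and mu = 6 give E_6.

Type E_6, Milnor number mu = 6.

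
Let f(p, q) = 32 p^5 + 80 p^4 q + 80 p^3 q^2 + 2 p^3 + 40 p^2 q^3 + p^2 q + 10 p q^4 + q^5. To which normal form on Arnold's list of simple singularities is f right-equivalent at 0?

D_6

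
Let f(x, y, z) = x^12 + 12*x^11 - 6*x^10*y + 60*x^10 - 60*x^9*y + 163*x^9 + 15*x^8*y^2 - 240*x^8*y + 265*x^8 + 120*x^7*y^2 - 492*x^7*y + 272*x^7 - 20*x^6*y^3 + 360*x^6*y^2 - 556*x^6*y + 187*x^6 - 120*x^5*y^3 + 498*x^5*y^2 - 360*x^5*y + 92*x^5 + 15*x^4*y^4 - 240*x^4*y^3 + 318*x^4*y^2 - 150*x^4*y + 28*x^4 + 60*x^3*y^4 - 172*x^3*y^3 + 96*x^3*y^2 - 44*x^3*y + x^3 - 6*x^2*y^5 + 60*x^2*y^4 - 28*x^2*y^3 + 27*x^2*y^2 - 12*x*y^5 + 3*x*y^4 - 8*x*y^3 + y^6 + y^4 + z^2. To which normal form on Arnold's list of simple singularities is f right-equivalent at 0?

The Hessian of f at 0 is [[0, 0, 0], [0, 0, 0], [0, 0, 2]] with rank 1, so corank 2. A Groebner basis of the Jacobian ideal J(f) in C{x,y,z} is {x^3, x^2*y, x^2/2 + x*y^2, 3*x^2 + y^3, z}; counting standard monomials gives mu = 6. Corank 2; j^3 = x^3 is a perfect cube, so E-series; the 4-jet and mu = 6 give E_6.

E_6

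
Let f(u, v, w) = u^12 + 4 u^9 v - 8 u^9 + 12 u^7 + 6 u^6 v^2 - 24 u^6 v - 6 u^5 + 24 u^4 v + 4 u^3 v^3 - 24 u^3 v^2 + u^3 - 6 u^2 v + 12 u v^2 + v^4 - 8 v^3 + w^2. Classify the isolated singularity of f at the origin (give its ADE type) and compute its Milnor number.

Type E_6, Milnor number mu = 6.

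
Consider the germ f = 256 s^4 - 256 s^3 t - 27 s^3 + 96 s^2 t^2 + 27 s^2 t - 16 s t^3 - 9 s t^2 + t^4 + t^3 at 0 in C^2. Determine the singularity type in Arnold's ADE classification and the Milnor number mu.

Type E_6, Milnor number mu = 6.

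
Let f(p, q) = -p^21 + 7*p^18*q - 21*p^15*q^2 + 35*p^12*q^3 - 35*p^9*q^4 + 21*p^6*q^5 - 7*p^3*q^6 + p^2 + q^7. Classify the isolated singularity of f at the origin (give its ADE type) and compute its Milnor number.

Type A_{6}, Milnor number mu = 6.

The Hessian of f at 0 has rank 1. Corank 1: A-series; mu = 6 gives A_6.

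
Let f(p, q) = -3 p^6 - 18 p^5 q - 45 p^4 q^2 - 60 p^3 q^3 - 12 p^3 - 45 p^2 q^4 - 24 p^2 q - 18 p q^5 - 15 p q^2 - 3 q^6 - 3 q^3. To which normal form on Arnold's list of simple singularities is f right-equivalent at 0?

D7

The Hessian of f at 0 is [[0, 0], [0, 0]] with rank 0, so corank 2. A Groebner basis of the Jacobian ideal J(f) in C{p,q} is {-32*p*q/3 + q^5 - 16*q^2/3, p*q^2 + q^3/2, p^2 + 3*p*q/2 + q^2/2}; counting standard monomials gives mu = 7. Corank 2; j^3 = -3*(p + q)*(2*p + q)^2 has shape L^2 M (L != M), so D-series; mu = 7 gives D_7.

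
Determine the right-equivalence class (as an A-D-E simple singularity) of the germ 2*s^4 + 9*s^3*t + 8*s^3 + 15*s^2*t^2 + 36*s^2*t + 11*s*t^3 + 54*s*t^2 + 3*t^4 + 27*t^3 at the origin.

E_7

The Hessian of f at 0 is [[0, 0], [0, 0]] with rank 0, so corank 2. A Groebner basis of the Jacobian ideal J(f) in C{s,t} is {768*s^2 + 2304*s*t + t^4 - 8*t^3 + 1728*t^2, s^3 + 180*s^2 + 540*s*t + 3*t^3/2 + 405*t^2, s^2*t - 88*s^2 - 264*s*t - 4*t^3/3 - 198*t^2, 32*s^2 + s*t^2 + 96*s*t + 7*t^3/6 + 72*t^2}; counting standard monomials gives mu = 7. Corank 2; j^3 = (2*s + 3*t)^3 is a perfect cube, so E-series; the 4-jet and mu = 7 give E_7.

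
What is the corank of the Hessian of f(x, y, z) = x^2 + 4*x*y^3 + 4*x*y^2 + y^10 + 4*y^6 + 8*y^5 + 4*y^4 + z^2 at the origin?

1

Hessian at 0 has rank 2.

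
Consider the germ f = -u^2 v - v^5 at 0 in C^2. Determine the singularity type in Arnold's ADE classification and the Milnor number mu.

Type D_6, Milnor number mu = 6.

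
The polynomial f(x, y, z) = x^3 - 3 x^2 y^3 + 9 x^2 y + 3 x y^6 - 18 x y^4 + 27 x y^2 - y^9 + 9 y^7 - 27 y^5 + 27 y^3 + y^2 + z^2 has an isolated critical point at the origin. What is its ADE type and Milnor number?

The Hessian of f at 0 is [[0, 0, 0], [0, 2, 0], [0, 0, 2]] with rank 2, so corank 1. A Groebner basis of the Jacobian ideal J(f) in C{x,y,z} is {x^2, y, z}; counting standard monomials gives mu = 2. Corank 1: A-series; mu = 2 gives A_2.

Type A_{2}, Milnor number mu = 2.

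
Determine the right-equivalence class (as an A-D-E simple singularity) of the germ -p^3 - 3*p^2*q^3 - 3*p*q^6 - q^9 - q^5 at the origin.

E_8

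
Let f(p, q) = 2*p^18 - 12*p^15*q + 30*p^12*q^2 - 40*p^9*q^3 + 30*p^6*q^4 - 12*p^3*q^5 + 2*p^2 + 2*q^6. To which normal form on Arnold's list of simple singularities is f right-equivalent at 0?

A_5

The Hessian of f at 0 has rank 1. Corank 1: A-series; mu = 5 gives A_5.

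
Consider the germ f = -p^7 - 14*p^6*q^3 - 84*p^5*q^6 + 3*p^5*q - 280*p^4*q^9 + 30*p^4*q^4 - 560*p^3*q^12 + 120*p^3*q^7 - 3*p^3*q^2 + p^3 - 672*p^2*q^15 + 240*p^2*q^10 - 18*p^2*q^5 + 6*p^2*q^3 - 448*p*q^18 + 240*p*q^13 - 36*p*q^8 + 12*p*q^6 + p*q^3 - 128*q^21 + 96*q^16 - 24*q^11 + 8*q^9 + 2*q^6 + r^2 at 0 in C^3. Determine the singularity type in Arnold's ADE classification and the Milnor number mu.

Type E_7, Milnor number mu = 7.

The Hessian of f at 0 has rank 1. Corank 2; j^3 = p^3 is a perfect cube, so E-series; the 4-jet and mu = 7 give E_7.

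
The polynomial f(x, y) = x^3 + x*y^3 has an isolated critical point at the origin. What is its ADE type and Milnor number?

The Hessian of f at 0 has rank 0. Corank 2; j^3 = x^3 is a perfect cube, so E-series; the 4-jet and mu = 7 give E_7.

Type E_{7}, Milnor number mu = 7.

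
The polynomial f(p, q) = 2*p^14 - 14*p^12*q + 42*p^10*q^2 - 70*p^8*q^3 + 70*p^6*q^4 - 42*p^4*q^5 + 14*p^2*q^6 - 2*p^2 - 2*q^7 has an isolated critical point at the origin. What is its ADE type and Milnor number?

Type A_6, Milnor number mu = 6.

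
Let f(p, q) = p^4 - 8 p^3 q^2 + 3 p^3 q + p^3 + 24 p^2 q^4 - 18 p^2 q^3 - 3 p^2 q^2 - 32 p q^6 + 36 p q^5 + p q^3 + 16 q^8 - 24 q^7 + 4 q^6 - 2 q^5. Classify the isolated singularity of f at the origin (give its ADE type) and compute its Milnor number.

The Hessian of f at 0 is [[0, 0], [0, 0]] with rank 0, so corank 2. A Groebner basis of the Jacobian ideal J(f) in C{p,q} is {-3*p^2/19 + q^4 - q^3/19, p^3, p^2*q + p^2/19 + q^3/57, -8*p^2/19 + p*q^2 - 8*q^3/57}; counting standard monomials gives mu = 7. Corank 2; j^3 = p^3 is a perfect cube, so E-series; the 4-jet and mu = 7 give E_7.

Type E_7, Milnor number mu = 7.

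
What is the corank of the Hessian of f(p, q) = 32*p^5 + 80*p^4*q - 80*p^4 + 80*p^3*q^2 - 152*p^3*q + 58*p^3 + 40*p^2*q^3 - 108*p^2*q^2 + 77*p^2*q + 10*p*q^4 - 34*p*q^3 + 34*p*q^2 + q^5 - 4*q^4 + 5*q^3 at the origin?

2

Hessian at 0 has rank 0.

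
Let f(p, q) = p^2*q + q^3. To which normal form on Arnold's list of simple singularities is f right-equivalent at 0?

D_{4}

The Hessian of f at 0 has rank 0. Corank 2; j^3 = q*(p^2 + q^2) splits into three distinct lines over C (the quadratic factor has nonzero discriminant), so D_4.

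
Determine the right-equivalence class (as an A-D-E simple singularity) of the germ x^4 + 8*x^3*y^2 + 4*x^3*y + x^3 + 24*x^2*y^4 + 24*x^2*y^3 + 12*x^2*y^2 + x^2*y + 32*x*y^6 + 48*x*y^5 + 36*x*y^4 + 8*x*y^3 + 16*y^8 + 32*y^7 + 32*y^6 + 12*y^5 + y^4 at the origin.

D5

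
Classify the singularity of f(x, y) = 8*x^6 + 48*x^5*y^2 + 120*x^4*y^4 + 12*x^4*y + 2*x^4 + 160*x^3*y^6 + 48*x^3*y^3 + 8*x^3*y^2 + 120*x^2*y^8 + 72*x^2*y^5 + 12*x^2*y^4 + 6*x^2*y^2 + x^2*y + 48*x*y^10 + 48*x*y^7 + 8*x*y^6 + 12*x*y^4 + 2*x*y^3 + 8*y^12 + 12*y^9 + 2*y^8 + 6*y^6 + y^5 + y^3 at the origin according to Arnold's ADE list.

D_4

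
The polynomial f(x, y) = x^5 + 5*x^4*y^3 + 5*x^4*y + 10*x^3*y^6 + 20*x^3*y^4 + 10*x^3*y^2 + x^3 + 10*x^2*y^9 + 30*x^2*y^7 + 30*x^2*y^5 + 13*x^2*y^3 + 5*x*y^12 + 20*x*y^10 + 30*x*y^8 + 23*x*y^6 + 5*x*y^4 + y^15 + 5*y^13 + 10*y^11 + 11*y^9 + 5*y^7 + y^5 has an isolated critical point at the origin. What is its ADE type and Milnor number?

Type E_{8}, Milnor number mu = 8.

The Hessian of f at 0 has rank 0. Corank 2; j^3 = x^3 is a perfect cube, so E-series; the 5-jet and mu = 8 give E_8.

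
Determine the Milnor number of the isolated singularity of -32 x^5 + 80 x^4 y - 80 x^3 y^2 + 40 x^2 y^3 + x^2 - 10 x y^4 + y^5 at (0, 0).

The Hessian of f at 0 is [[2, 0], [0, 0]] with rank 1, so corank 1. A Groebner basis of the Jacobian ideal J(f) in C{x,y} is {y^4, x}; counting standard monomials gives mu = 4. Corank 1: A-series; mu = 4 gives A_4.

4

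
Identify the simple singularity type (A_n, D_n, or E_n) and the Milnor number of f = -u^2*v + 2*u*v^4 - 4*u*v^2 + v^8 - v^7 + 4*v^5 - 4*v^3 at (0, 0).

Type D_{9}, Milnor number mu = 9.

The Hessian of f at 0 has rank 0. Corank 2; j^3 = -v*(u + 2*v)^2 has shape L^2 M (L != M), so D-series; mu = 9 gives D_9.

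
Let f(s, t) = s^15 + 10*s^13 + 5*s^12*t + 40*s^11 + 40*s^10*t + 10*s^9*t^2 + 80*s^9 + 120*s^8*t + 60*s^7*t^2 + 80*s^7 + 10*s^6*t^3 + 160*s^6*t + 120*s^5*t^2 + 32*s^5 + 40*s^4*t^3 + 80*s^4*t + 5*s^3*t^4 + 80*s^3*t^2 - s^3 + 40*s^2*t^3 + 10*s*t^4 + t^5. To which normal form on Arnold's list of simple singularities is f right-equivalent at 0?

The Hessian of f at 0 is [[0, 0], [0, 0]] with rank 0, so corank 2. A Groebner basis of the Jacobian ideal J(f) in C{s,t} is {t^5, s*t^3 + t^4/8, s^2}; counting standard monomials gives mu = 8. Corank 2; j^3 = -s^3 is a perfect cube, so E-series; the 5-jet and mu = 8 give E_8.

E_8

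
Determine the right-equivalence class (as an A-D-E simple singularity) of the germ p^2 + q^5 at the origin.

The Hessian of f at 0 is [[2, 0], [0, 0]] with rank 1, so corank 1. A Groebner basis of the Jacobian ideal J(f) in C{p,q} is {q^4, p}; counting standard monomials gives mu = 4. Corank 1: A-series; mu = 4 gives A_4.

A4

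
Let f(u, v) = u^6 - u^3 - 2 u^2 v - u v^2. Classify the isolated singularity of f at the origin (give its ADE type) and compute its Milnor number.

The Hessian of f at 0 has rank 0. Corank 2; j^3 = -u*(u + v)^2 has shape L^2 M (L != M), so D-series; mu = 7 gives D_7.

Type D_7, Milnor number mu = 7.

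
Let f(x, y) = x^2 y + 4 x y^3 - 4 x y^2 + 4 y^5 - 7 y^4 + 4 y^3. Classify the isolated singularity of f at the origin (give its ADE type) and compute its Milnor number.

The Hessian of f at 0 is [[0, 0], [0, 0]] with rank 0, so corank 2. A Groebner basis of the Jacobian ideal J(f) in C{x,y} is {x*y^2 + x*y - 2*y^2, x*y/2 + y^3 - y^2, x^2 - 6*x*y + 8*y^2}; counting standard monomials gives mu = 5. Corank 2; j^3 = y*(x - 2*y)^2 has shape L^2 M (L != M), so D-series; mu = 5 gives D_5.

Type D_5, Milnor number mu = 5.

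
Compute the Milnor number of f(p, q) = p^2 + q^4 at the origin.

The Hessian of f at 0 is [[2, 0], [0, 0]] with rank 1, so corank 1. A Groebner basis of the Jacobian ideal J(f) in C{p,q} is {q^3, p}; counting standard monomials gives mu = 3. Corank 1: A-series; mu = 3 gives A_3.

3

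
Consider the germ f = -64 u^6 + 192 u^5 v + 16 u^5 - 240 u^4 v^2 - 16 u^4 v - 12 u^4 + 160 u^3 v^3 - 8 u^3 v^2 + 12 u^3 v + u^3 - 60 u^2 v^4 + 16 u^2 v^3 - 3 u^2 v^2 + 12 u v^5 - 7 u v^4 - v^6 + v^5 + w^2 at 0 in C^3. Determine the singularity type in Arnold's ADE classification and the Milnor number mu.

Type E_8, Milnor number mu = 8.

The Hessian of f at 0 has rank 1. Corank 2; j^3 = u^3 is a perfect cube, so E-series; the 5-jet and mu = 8 give E_8.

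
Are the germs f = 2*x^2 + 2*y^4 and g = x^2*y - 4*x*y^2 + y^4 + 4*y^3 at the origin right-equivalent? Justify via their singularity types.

The Hessian of f at 0 is [[4, 0], [0, 0]] with rank 1, so corank 1. A Groebner basis of the Jacobian ideal J(f) in C{x,y} is {y^3, x}; counting standard monomials gives mu = 3. Corank 1: A-series; mu = 3 gives A_3. The Hessian of g at 0 is [[0, 0], [0, 0]] with rank 0, so corank 2. A Groebner basis of the Jacobian ideal J(g) in C{x,y} is {x^3 + 2*x^2 - 8*y^2, x^2/4 + y^3 - y^2, x*y - 2*y^2}; counting standard monomials gives mu = 5. Corank 2; j^3 = y*(x - 2*y)^2 has shape L^2 M (L != M), so D-series; mu = 5 gives D_5. f is A_3 but g is D_5, hence not right-equivalent.

No.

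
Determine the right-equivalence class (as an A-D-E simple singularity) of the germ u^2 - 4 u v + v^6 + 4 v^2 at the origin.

The Hessian of f at 0 is [[2, -4], [-4, 8]] with rank 1, so corank 1. A Groebner basis of the Jacobian ideal J(f) in C{u,v} is {v^5, u - 2*v}; counting standard monomials gives mu = 5. Corank 1: A-series; mu = 5 gives A_5.

A_{5}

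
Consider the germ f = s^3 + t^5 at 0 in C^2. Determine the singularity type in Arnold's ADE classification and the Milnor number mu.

Type E_8, Milnor number mu = 8.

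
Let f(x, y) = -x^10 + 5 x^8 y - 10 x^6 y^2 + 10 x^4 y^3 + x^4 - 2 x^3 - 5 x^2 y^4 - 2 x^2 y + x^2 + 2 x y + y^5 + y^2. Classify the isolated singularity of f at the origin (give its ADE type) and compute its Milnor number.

Type A_{4}, Milnor number mu = 4.

The Hessian of f at 0 is [[2, 2], [2, 2]] with rank 1, so corank 1. A Groebner basis of the Jacobian ideal J(f) in C{x,y} is {x/2 + y^3 - y^2/2 + y/2, x^2 - x - y, x*y + x/2 + y^2/2 + y/2}; counting standard monomials gives mu = 4. Corank 1: A-series; mu = 4 gives A_4.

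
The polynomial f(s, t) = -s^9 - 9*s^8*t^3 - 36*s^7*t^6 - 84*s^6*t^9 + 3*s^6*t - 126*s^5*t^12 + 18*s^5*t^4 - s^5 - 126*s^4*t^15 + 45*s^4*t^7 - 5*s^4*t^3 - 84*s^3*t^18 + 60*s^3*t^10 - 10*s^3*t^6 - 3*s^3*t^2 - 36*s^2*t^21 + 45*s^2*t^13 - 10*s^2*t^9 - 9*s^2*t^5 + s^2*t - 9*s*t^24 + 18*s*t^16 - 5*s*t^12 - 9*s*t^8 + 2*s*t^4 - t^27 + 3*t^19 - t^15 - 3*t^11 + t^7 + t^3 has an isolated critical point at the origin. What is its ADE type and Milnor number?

Type D4, Milnor number mu = 4.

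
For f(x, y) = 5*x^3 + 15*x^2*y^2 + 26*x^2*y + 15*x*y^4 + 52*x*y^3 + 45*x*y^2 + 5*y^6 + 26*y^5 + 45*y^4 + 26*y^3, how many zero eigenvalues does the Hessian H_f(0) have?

The Hessian at 0 is [[0, 0], [0, 0]] of rank 0; hence corank 2.

2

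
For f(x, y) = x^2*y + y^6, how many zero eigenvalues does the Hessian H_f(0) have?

Hessian at 0 has rank 0.

2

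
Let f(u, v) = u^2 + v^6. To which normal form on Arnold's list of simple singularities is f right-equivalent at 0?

The Hessian of f at 0 has rank 1. Corank 1: A-series; mu = 5 gives A_5.

A5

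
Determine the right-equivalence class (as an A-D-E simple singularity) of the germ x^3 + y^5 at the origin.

The Hessian of f at 0 has rank 0. Corank 2; j^3 = x^3 is a perfect cube, so E-series; the 5-jet and mu = 8 give E_8.

E_{8}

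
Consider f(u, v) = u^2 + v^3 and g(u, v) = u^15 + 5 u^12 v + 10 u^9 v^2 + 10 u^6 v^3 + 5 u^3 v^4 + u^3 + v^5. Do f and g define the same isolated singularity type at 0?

No.

The Hessian of f at 0 is [[2, 0], [0, 0]] with rank 1, so corank 1. A Groebner basis of the Jacobian ideal J(f) in C{u,v} is {v^2, u}; counting standard monomials gives mu = 2. Corank 1: A-series; mu = 2 gives A_2. The Hessian of g at 0 is [[0, 0], [0, 0]] with rank 0, so corank 2. A Groebner basis of the Jacobian ideal J(g) in C{u,v} is {v^4, u^2}; counting standard monomials gives mu = 8. Corank 2; j^3 = u^3 is a perfect cube, so E-series; the 5-jet and mu = 8 give E_8. f is A_2 but g is E_8, hence not right-equivalent.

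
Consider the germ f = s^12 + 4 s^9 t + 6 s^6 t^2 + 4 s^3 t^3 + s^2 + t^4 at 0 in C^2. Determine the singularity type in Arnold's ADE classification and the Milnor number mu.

The Hessian of f at 0 has rank 1. Corank 1: A-series; mu = 3 gives A_3.

Type A3, Milnor number mu = 3.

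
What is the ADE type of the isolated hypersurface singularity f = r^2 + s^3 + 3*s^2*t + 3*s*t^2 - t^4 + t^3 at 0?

The Hessian of f at 0 has rank 1. Corank 2; j^3 = (s + t)^3 is a perfect cube, so E-series; the 4-jet and mu = 6 give E_6.

E_{6}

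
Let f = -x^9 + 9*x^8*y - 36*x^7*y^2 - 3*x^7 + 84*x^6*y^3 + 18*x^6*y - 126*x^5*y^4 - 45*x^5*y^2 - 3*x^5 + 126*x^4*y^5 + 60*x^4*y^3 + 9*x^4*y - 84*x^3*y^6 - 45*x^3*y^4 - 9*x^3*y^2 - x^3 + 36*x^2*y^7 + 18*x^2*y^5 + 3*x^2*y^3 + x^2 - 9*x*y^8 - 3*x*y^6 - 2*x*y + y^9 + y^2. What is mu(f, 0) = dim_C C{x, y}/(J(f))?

The Hessian of f at 0 is [[2, -2], [-2, 2]] with rank 1, so corank 1. A Groebner basis of the Jacobian ideal J(f) in C{x,y} is {y^2, x - y}; counting standard monomials gives mu = 2. Corank 1: A-series; mu = 2 gives A_2.

2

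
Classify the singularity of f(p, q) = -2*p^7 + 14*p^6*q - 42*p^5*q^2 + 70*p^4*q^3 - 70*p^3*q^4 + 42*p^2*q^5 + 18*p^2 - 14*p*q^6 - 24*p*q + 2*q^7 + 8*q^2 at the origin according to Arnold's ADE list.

The Hessian of f at 0 has rank 1. Corank 1: A-series; mu = 6 gives A_6.

A_6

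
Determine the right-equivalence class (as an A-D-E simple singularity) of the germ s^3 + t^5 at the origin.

The Hessian of f at 0 is [[0, 0], [0, 0]] with rank 0, so corank 2. A Groebner basis of the Jacobian ideal J(f) in C{s,t} is {t^4, s^2}; counting standard monomials gives mu = 8. Corank 2; j^3 = s^3 is a perfect cube, so E-series; the 5-jet and mu = 8 give E_8.

E_8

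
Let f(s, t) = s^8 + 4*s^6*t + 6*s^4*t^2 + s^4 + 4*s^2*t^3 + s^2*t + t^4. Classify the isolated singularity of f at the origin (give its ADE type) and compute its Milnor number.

Type D_5, Milnor number mu = 5.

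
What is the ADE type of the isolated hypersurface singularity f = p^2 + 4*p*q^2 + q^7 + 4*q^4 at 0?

The Hessian of f at 0 has rank 1. Corank 1: A-series; mu = 6 gives A_6.

A6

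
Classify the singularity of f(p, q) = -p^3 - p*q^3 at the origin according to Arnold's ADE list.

E_7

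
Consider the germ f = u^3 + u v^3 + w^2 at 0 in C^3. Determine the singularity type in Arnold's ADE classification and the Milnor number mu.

Type E_7, Milnor number mu = 7.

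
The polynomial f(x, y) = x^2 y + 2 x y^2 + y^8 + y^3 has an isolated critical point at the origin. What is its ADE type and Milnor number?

Type D_9, Milnor number mu = 9.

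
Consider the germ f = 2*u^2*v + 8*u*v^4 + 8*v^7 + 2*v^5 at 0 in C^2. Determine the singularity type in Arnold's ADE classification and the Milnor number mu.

Type D_{6}, Milnor number mu = 6.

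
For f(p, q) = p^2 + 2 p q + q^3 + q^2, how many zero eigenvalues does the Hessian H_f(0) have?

The Hessian at 0 is [[2, 2], [2, 2]] of rank 1; hence corank 1.

1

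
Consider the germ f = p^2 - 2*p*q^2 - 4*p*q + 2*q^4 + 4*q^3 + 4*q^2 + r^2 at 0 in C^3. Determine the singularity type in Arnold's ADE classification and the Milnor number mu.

Type A3, Milnor number mu = 3.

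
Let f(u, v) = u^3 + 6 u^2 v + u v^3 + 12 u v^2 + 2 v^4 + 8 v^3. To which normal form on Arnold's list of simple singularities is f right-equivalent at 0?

E7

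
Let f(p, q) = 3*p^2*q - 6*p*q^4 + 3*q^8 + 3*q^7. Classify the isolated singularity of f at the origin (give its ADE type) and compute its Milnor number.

The Hessian of f at 0 is [[0, 0], [0, 0]] with rank 0, so corank 2. A Groebner basis of the Jacobian ideal J(f) in C{p,q} is {p^2*q^2, -8*p^2*q - p^2 + p*q^3, -p*q + q^4, p^3}; counting standard monomials gives mu = 9. Corank 2; j^3 = 3*p^2*q has shape L^2 M (L != M), so D-series; mu = 9 gives D_9.

Type D_9, Milnor number mu = 9.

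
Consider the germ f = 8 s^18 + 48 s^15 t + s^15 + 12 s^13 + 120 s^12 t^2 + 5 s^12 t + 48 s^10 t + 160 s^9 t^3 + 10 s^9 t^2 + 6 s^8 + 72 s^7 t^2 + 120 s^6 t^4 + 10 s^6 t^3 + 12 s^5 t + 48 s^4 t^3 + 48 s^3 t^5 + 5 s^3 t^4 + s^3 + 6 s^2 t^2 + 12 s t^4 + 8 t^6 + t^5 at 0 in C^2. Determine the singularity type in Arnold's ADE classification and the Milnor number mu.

Type E_8, Milnor number mu = 8.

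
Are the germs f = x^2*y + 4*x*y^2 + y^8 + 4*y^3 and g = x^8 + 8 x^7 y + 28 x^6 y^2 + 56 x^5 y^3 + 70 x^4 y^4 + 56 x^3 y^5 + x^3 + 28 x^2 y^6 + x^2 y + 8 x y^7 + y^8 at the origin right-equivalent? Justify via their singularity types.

Yes.

The Hessian of f at 0 has rank 0. Corank 2; j^3 = y*(x + 2*y)^2 has shape L^2 M (L != M), so D-series; mu = 9 gives D_9. The Hessian of g at 0 has rank 0. Corank 2; j^3 = x^2*(x + y) has shape L^2 M (L != M), so D-series; mu = 9 gives D_9. Both have type D_9, hence right-equivalent.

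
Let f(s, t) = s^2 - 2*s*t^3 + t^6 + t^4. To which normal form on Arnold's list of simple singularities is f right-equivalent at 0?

A3

The Hessian of f at 0 has rank 1. Corank 1: A-series; mu = 3 gives A_3.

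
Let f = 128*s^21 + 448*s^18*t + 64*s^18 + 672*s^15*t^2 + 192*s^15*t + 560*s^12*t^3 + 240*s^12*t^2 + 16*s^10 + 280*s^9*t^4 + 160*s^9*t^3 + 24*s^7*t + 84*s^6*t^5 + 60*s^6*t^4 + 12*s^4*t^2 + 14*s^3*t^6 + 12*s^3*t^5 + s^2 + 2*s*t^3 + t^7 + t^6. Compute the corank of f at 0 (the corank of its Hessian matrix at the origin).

1

Hessian at 0 has rank 1.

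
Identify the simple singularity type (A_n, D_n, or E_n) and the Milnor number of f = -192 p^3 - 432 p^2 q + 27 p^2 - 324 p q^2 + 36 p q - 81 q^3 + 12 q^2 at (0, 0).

Type A_2, Milnor number mu = 2.

The Hessian of f at 0 has rank 1. Corank 1: A-series; mu = 2 gives A_2.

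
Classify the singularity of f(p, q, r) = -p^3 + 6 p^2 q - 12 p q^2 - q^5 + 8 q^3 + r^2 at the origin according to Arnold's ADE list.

E8

The Hessian of f at 0 is [[0, 0, 0], [0, 0, 0], [0, 0, 2]] with rank 1, so corank 2. A Groebner basis of the Jacobian ideal J(f) in C{p,q,r} is {q^4, p^2 - 4*p*q + 4*q^2, r}; counting standard monomials gives mu = 8. Corank 2; j^3 = -(p - 2*q)^3 is a perfect cube, so E-series; the 5-jet and mu = 8 give E_8.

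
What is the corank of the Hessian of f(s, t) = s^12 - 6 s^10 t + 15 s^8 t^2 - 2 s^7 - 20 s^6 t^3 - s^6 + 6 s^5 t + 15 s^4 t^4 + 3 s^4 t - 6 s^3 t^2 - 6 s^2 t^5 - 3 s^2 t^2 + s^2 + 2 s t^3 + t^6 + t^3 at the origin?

Hessian at 0 has rank 1.

1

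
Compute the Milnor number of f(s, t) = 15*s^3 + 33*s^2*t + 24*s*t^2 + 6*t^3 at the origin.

4

The Hessian of f at 0 is [[0, 0], [0, 0]] with rank 0, so corank 2. A Groebner basis of the Jacobian ideal J(f) in C{s,t} is {t^3, s^2 + 2*t^2, s*t - t^2}; counting standard monomials gives mu = 4. Corank 2; j^3 = 3*(s + t)*(5*s^2 + 6*s*t + 2*t^2) splits into three distinct lines over C (the quadratic factor has nonzero discriminant), so D_4.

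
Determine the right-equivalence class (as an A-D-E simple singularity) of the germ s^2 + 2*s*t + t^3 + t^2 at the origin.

The Hessian of f at 0 has rank 1. Corank 1: A-series; mu = 2 gives A_2.

A_2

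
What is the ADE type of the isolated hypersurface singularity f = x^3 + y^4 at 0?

E_6

The Hessian of f at 0 has rank 0. Corank 2; j^3 = x^3 is a perfect cube, so E-series; the 4-jet and mu = 6 give E_6.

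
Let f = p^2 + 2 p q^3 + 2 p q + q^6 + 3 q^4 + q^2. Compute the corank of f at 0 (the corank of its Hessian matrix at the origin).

Hessian at 0 has rank 1.

1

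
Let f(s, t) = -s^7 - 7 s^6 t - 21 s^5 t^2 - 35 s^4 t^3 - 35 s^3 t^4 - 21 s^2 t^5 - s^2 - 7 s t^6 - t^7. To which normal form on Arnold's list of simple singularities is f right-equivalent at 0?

The Hessian of f at 0 has rank 1. Corank 1: A-series; mu = 6 gives A_6.

A_{6}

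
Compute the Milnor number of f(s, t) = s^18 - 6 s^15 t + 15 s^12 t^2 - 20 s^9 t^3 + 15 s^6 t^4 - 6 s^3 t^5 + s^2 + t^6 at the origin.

The Hessian of f at 0 is [[2, 0], [0, 0]] with rank 1, so corank 1. A Groebner basis of the Jacobian ideal J(f) in C{s,t} is {t^5, s}; counting standard monomials gives mu = 5. Corank 1: A-series; mu = 5 gives A_5.

5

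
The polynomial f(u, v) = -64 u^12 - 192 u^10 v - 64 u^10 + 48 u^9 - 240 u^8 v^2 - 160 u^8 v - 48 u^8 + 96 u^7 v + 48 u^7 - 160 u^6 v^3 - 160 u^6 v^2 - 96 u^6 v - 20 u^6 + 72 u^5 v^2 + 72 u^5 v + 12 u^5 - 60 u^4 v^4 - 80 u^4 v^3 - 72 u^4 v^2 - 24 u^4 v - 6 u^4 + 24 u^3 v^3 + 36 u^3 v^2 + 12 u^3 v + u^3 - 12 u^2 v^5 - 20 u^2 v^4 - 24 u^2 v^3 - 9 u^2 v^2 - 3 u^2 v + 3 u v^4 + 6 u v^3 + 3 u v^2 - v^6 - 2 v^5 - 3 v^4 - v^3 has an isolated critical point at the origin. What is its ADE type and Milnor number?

The Hessian of f at 0 is [[0, 0], [0, 0]] with rank 0, so corank 2. A Groebner basis of the Jacobian ideal J(f) in C{u,v} is {-u^2/32 + u*v^3 + 3*u*v^2/16 + u*v/16 - 3*v^3/16 - v^2/32, v^4, u^3 - 9*u^2/16 + 3*u*v^2/8 + 9*u*v/8 - 11*v^3/8 - 9*v^2/16, u^2*v - 3*u^2/16 - 7*u*v^2/8 + 3*u*v/8 - v^3/8 - 3*v^2/16}; counting standard monomials gives mu = 8. Corank 2; j^3 = (u - v)^3 is a perfect cube, so E-series; the 5-jet and mu = 8 give E_8.

Type E_8, Milnor number mu = 8.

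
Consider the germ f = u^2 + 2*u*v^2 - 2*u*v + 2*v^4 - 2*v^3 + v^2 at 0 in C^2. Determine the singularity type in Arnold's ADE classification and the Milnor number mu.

Type A_{3}, Milnor number mu = 3.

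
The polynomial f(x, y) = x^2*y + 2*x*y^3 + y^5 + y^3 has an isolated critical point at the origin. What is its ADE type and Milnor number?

Type D4, Milnor number mu = 4.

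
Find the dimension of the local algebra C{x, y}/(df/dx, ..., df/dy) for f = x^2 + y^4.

3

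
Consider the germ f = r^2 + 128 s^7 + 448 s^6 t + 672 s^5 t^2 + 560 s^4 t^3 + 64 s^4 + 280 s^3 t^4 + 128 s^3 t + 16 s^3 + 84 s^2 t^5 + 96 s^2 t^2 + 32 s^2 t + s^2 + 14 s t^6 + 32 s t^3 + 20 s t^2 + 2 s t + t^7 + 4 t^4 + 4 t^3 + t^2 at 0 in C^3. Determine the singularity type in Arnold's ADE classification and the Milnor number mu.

Type A6, Milnor number mu = 6.

The Hessian of f at 0 is [[2, 2, 0], [2, 2, 0], [0, 0, 2]] with rank 2, so corank 1. A Groebner basis of the Jacobian ideal J(f) in C{s,t,r} is {7*s*t/12 - 5*s/96 + t^4 + t^3/3 + 23*t^2/48 - 5*t/96, s*t^2 - s*t/3 + s/48 + 2*t^3/3 - 7*t^2/24 + t/48, s^2 + s*t + s/8 + t^2/4 + t/8, r}; counting standard monomials gives mu = 6. Corank 1: A-series; mu = 6 gives A_6.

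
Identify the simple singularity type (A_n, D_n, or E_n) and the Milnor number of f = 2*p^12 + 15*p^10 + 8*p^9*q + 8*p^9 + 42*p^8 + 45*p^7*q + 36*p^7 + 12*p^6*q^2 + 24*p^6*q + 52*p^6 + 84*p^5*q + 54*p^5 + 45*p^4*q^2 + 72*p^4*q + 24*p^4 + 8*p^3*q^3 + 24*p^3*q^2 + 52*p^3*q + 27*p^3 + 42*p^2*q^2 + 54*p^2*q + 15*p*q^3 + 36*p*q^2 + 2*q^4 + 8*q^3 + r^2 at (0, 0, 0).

Type E_7, Milnor number mu = 7.

The Hessian of f at 0 has rank 1. Corank 2; j^3 = (3*p + 2*q)^3 is a perfect cube, so E-series; the 4-jet and mu = 7 give E_7.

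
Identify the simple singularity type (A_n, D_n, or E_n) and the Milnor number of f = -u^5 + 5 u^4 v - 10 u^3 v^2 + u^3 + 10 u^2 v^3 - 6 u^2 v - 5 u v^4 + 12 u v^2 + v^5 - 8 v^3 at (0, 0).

The Hessian of f at 0 has rank 0. Corank 2; j^3 = (u - 2*v)^3 is a perfect cube, so E-series; the 5-jet and mu = 8 give E_8.

Type E8, Milnor number mu = 8.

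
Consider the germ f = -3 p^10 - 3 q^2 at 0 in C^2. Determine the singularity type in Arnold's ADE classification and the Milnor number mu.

Type A_{9}, Milnor number mu = 9.

The Hessian of f at 0 has rank 1. Corank 1: A-series; mu = 9 gives A_9.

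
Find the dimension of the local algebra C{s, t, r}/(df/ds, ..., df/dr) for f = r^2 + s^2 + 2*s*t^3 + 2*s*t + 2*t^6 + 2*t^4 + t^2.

5

The Hessian of f at 0 is [[2, 2, 0], [2, 2, 0], [0, 0, 2]] with rank 2, so corank 1. A Groebner basis of the Jacobian ideal J(f) in C{s,t,r} is {s*t^2 - s - t, s + t^3 + t, s^2 + 2*s*t + t^2, r}; counting standard monomials gives mu = 5. Corank 1: A-series; mu = 5 gives A_5.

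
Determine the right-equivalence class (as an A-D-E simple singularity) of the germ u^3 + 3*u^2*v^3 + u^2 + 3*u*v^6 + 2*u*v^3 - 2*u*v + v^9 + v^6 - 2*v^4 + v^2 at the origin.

A_2

The Hessian of f at 0 has rank 1. Corank 1: A-series; mu = 2 gives A_2.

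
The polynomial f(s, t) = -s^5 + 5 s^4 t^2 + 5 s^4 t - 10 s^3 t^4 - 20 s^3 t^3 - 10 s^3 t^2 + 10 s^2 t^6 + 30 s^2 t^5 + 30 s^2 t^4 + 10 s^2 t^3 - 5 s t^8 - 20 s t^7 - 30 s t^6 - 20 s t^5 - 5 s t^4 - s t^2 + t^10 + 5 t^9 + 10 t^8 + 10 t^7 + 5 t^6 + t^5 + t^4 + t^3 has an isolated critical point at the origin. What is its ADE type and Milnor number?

The Hessian of f at 0 has rank 0. Corank 2; j^3 = -t^2*(s - t) has shape L^2 M (L != M), so D-series; mu = 6 gives D_6.

Type D_{6}, Milnor number mu = 6.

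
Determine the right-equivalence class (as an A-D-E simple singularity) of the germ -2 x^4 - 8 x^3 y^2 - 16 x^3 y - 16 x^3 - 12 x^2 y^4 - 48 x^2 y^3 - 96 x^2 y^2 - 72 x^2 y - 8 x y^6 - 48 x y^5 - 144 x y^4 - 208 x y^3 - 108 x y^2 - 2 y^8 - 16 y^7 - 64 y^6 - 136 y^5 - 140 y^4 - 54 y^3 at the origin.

E_6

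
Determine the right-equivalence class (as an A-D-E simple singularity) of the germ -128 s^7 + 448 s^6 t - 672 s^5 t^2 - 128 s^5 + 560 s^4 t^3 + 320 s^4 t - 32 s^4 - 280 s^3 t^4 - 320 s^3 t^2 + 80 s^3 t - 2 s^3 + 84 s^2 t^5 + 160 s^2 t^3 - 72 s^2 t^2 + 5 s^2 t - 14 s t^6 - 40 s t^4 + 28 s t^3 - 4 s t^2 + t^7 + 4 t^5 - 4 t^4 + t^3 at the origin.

The Hessian of f at 0 has rank 0. Corank 2; j^3 = -(s - t)^2*(2*s - t) has shape L^2 M (L != M), so D-series; mu = 8 gives D_8.

D_8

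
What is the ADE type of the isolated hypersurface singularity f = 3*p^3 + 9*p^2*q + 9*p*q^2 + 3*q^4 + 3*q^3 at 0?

E_{6}

The Hessian of f at 0 has rank 0. Corank 2; j^3 = 3*(p + q)^3 is a perfect cube, so E-series; the 4-jet and mu = 6 give E_6.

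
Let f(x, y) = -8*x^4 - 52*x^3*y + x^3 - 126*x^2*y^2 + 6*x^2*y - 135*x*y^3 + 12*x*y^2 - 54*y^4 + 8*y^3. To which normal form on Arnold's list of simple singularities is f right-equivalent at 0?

E_7

The Hessian of f at 0 has rank 0. Corank 2; j^3 = (x + 2*y)^3 is a perfect cube, so E-series; the 4-jet and mu = 7 give E_7.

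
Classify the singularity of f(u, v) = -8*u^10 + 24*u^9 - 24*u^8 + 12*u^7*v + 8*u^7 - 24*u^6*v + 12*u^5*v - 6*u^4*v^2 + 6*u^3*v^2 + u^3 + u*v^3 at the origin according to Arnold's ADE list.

The Hessian of f at 0 is [[0, 0], [0, 0]] with rank 0, so corank 2. A Groebner basis of the Jacobian ideal J(f) in C{u,v} is {u^3, u*v^2, 3*u^2 + v^3}; counting standard monomials gives mu = 7. Corank 2; j^3 = u^3 is a perfect cube, so E-series; the 4-jet and mu = 7 give E_7.

E_7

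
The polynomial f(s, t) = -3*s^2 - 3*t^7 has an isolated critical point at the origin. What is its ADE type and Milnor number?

The Hessian of f at 0 has rank 1. Corank 1: A-series; mu = 6 gives A_6.

Type A6, Milnor number mu = 6.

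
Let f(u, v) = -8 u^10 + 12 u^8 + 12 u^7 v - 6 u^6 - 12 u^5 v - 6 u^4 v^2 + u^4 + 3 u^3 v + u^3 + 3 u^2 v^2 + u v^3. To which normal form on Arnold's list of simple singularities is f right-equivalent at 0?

E_7

The Hessian of f at 0 is [[0, 0], [0, 0]] with rank 0, so corank 2. A Groebner basis of the Jacobian ideal J(f) in C{u,v} is {3*u^2 + v^4 + v^3, u^3, u^2*v - u^2 - v^3/3, 2*u^2 + u*v^2 + 2*v^3/3}; counting standard monomials gives mu = 7. Corank 2; j^3 = u^3 is a perfect cube, so E-series; the 4-jet and mu = 7 give E_7.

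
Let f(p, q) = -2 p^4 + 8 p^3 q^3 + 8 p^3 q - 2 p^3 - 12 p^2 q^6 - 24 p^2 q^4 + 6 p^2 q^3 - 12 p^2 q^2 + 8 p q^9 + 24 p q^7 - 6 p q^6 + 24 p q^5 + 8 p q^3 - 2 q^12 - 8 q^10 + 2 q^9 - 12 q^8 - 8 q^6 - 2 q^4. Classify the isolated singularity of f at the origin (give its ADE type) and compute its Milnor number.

The Hessian of f at 0 has rank 0. Corank 2; j^3 = -2*p^3 is a perfect cube, so E-series; the 4-jet and mu = 6 give E_6.

Type E6, Milnor number mu = 6.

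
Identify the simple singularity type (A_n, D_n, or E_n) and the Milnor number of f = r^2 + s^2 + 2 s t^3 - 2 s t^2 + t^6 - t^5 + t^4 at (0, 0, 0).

Type A_4, Milnor number mu = 4.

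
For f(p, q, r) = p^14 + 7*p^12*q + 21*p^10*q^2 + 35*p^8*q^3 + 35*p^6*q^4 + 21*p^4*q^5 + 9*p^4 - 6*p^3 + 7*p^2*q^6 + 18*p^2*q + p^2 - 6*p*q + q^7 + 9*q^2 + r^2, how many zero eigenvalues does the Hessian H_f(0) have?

1

The Hessian at 0 is [[2, -6, 0], [-6, 18, 0], [0, 0, 2]] of rank 2; hence corank 1.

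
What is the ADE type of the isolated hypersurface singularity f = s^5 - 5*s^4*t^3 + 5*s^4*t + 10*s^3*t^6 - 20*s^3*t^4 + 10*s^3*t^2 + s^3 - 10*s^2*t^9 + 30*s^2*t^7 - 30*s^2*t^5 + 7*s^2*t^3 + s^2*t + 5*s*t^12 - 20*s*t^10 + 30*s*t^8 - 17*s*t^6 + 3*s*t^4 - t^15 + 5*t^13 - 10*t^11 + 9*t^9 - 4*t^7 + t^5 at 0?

D6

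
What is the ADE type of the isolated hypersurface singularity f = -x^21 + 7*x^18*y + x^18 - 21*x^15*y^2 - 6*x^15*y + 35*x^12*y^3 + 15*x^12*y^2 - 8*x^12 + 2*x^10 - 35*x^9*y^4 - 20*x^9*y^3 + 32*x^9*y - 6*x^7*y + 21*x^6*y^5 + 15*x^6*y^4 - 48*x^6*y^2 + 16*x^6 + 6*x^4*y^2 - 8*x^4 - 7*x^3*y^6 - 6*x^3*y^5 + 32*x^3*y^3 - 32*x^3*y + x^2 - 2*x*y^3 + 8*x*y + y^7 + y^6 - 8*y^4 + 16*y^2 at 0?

The Hessian of f at 0 has rank 1. Corank 1: A-series; mu = 6 gives A_6.

A_6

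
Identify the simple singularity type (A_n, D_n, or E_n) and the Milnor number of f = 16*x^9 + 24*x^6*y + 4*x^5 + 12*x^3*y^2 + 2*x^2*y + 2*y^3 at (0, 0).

Type D_4, Milnor number mu = 4.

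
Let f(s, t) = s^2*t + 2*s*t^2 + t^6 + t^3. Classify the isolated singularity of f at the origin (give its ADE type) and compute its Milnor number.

Type D_{7}, Milnor number mu = 7.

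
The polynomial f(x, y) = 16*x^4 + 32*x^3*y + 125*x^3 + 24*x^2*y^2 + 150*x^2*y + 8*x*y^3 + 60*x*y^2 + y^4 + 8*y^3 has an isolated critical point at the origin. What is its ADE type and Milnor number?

Type E6, Milnor number mu = 6.

The Hessian of f at 0 is [[0, 0], [0, 0]] with rank 0, so corank 2. A Groebner basis of the Jacobian ideal J(f) in C{x,y} is {y^4, x*y^2 + 13*y^3/30, x^2 + 4*x*y/5 + 4*y^2/25}; counting standard monomials gives mu = 6. Corank 2; j^3 = (5*x + 2*y)^3 is a perfect cube, so E-series; the 4-jet and mu = 6 give E_6.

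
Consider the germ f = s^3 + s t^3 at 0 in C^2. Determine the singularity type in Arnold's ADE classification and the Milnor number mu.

Type E_{7}, Milnor number mu = 7.

The Hessian of f at 0 has rank 0. Corank 2; j^3 = s^3 is a perfect cube, so E-series; the 4-jet and mu = 7 give E_7.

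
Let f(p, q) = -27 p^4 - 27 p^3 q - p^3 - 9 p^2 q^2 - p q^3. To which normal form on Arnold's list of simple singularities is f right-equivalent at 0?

E_7

The Hessian of f at 0 has rank 0. Corank 2; j^3 = -p^3 is a perfect cube, so E-series; the 4-jet and mu = 7 give E_7.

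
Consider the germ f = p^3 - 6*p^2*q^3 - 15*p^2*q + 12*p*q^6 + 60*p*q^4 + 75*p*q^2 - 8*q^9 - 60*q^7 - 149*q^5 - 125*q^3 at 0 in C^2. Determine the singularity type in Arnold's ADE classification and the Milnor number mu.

The Hessian of f at 0 is [[0, 0], [0, 0]] with rank 0, so corank 2. A Groebner basis of the Jacobian ideal J(f) in C{p,q} is {-p^2/4 + p*q^3 + 5*p*q/2 - 25*q^2/4, q^4, p^3 - 75*p*q^2 + 250*q^3, p^2*q - 10*p*q^2 + 25*q^3}; counting standard monomials gives mu = 8. Corank 2; j^3 = (p - 5*q)^3 is a perfect cube, so E-series; the 5-jet and mu = 8 give E_8.

Type E_8, Milnor number mu = 8.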